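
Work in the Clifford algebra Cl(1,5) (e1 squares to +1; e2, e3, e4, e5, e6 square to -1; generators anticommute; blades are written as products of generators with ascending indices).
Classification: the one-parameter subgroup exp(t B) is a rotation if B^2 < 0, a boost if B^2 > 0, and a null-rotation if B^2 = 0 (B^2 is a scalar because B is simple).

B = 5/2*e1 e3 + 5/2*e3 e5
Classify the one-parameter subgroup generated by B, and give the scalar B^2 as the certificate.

B^2 term by term: the squares give (5/2)^2*(e1 e3)^2 + (5/2)^2*(e3 e5)^2 = 25/4*(+1) + 25/4*(-1) = 0 (each basis 2-blade squares to minus the product of its generators' squares); cross terms between blades sharing an index anticommute and cancel. So B^2 = 0.
Answer: null-rotation, certificate B^2 = 0. B^2 = 0 is basis-independent, so its sign is the whole story.


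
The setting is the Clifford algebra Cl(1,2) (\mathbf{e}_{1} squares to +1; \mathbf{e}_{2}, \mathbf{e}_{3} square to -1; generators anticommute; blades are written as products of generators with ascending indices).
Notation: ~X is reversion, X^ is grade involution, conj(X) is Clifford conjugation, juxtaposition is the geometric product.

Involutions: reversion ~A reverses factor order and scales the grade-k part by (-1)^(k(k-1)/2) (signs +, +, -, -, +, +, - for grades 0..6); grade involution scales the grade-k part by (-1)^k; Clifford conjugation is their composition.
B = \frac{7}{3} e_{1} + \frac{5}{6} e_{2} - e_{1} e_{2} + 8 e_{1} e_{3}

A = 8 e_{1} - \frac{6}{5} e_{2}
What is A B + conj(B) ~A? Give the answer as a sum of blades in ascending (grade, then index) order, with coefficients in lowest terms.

first term: \frac{59}{3} + \frac{6}{5} e_{1} - 8 e_{2} + 64 e_{3} + \frac{142}{15} e_{1} e_{2} + \frac{48}{5} e_{1} e_{2} e_{3}
second term: -\frac{59}{3} + \frac{6}{5} e_{1} - 8 e_{2} + 64 e_{3} + \frac{142}{15} e_{1} e_{2} - \frac{48}{5} e_{1} e_{2} e_{3}
Answer: \frac{12}{5} e_{1} - 16 e_{2} + 128 e_{3} + \frac{284}{15} e_{1} e_{2}


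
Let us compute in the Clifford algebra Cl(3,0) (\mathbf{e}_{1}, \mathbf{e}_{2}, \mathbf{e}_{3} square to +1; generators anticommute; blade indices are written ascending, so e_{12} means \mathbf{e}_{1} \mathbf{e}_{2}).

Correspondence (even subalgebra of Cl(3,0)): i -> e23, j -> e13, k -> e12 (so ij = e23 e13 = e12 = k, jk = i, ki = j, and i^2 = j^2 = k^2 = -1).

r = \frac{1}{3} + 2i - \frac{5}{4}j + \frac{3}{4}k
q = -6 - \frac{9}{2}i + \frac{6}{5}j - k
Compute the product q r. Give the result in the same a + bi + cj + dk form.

In blades: q = -6 - e_{12} + \frac{6}{5} e_{13} - \frac{9}{2} e_{23}, r = \frac{1}{3} + \frac{3}{4} e_{12} - \frac{5}{4} e_{13} + 2 e_{23}.
Distribute q over r term by term (generator squares from the signature, products reordered to ascending indices): (-6)*r = -2 - \frac{9}{2} e_{12} + \frac{15}{2} e_{13} - 12 e_{23}; (-e_{12})*r = \frac{3}{4} - \frac{1}{3} e_{12} - 2 e_{13} - \frac{5}{4} e_{23}; (\frac{6}{5} e_{13})*r = \frac{3}{2} - \frac{12}{5} e_{12} + \frac{2}{5} e_{13} + \frac{9}{10} e_{23}; (-\frac{9}{2} e_{23})*r = 9 + \frac{45}{8} e_{12} + \frac{27}{8} e_{13} - \frac{3}{2} e_{23}.
Sum: \frac{37}{4} - \frac{193}{120} e_{12} + \frac{371}{40} e_{13} - \frac{277}{20} e_{23}; translating back through the correspondence:
Answer: \frac{37}{4} - \frac{277}{20}i + \frac{371}{40}j - \frac{193}{120}k


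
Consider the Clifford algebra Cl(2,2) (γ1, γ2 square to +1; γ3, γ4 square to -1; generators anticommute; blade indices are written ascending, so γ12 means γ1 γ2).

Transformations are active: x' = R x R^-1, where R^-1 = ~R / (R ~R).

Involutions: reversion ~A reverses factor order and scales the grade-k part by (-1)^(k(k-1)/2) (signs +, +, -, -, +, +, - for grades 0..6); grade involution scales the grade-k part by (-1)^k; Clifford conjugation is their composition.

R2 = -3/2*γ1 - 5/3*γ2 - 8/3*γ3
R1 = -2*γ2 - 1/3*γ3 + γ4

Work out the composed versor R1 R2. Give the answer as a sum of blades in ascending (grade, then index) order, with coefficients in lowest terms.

Distribute over the terms of R1 (each basis-blade product reordered to ascending indices, repeated generators contracted through their squares):
(-2*γ2) R2 = 10/3 - 3*γ12 + 16/3*γ23
(-1/3*γ3) R2 = -8/9 - 1/2*γ13 - 5/9*γ23
(γ4) R2 = 3/2*γ14 + 5/3*γ24 + 8/3*γ34
Summing the partial products and collecting blades:
Answer: 22/9 - 3*γ12 - 1/2*γ13 + 3/2*γ14 + 43/9*γ23 + 5/3*γ24 + 8/3*γ34


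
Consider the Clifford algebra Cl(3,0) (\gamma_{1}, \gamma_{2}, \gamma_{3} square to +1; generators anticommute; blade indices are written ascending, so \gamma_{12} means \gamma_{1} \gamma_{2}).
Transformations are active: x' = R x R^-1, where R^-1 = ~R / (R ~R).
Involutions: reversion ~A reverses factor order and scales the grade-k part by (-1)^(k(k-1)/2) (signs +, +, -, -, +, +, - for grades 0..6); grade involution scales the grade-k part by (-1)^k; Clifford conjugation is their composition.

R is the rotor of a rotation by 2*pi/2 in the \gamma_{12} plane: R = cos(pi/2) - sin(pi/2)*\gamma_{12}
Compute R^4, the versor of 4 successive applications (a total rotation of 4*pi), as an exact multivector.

The rotor phase is half the rotation angle and phases add under composition, so 4 steps in the \gamma_{12} plane accumulate phase 4*(pi/2) = 2 \pi: R^4 = cos(2 \pi) - sin(2 \pi)*\gamma_{12}.
cos(2 \pi) = 1 and sin(2 \pi) = 0, so R^4 = 1. The total rotation 4*pi is 2 full turns, so every vector returns to itself, yet the rotor is +1, back on the identity sheet (an even number of 2*pi turns).
Answer: 1


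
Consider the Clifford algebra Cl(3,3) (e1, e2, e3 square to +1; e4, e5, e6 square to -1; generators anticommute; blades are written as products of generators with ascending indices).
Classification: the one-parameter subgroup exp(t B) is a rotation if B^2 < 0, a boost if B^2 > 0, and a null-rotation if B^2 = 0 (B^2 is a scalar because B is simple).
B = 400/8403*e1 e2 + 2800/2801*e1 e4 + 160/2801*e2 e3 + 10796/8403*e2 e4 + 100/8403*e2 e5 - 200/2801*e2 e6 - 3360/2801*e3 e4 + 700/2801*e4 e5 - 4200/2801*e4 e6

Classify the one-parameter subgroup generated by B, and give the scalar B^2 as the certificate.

B^2 term by term: the squares give (400/8403)^2*(e1 e2)^2 + (2800/2801)^2*(e1 e4)^2 + (160/2801)^2*(e2 e3)^2 + (10796/8403)^2*(e2 e4)^2 + (100/8403)^2*(e2 e5)^2 + (-200/2801)^2*(e2 e6)^2 + (-3360/2801)^2*(e3 e4)^2 + (700/2801)^2*(e4 e5)^2 + (-4200/2801)^2*(e4 e6)^2 = 160000/70610409*(-1) + 7840000/7845601*(+1) + 25600/7845601*(-1) + 116553616/70610409*(+1) + 10000/70610409*(+1) + 40000/7845601*(+1) + 11289600/7845601*(+1) + 490000/7845601*(-1) + 17640000/7845601*(-1) = 16/9 (each basis 2-blade squares to minus the product of its generators' squares); cross terms between blades sharing an index anticommute and cancel; the commuting (index-disjoint) pairs give grade-4 terms 2*c*c'*(blade product), which cancel blade by blade — e1 e2 e3 e4: -896000/7845601 + 896000/7845601 = 0; e1 e2 e4 e5: 560000/23536803 - 560000/23536803 = 0; e1 e2 e4 e6: -1120000/7845601 + 1120000/7845601 = 0; e2 e3 e4 e5: 224000/7845601 - 224000/7845601 = 0; e2 e3 e4 e6: -1344000/7845601 + 1344000/7845601 = 0; e2 e4 e5 e6: 280000/7845601 - 280000/7845601 = 0 — confirming B is simple. So B^2 = 16/9.
Answer: boost, certificate B^2 = 16/9. Certificate logic: 16/9 is a conjugation-invariant scalar, so its sign fixes rotation versus boost versus null-rotation outright.


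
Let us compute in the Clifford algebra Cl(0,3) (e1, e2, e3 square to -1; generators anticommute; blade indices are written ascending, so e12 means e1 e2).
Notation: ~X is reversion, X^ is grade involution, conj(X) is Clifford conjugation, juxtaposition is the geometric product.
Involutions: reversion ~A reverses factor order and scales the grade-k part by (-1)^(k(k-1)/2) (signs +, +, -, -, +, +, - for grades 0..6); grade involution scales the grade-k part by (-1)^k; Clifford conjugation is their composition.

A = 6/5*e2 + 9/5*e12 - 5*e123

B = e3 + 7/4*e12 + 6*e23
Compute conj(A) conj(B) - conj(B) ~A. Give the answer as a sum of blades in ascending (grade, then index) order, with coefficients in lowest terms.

first term: -63/20 - 279/10*e1 - 319/20*e3 - 5*e12 - 54/5*e13 + 6/5*e23 + 9/5*e123
second term: -63/20 + 321/10*e1 + 31/20*e3 + 5*e12 + 54/5*e13 + 6/5*e23 + 9/5*e123
Answer: -60*e1 - 35/2*e3 - 10*e12 - 108/5*e13


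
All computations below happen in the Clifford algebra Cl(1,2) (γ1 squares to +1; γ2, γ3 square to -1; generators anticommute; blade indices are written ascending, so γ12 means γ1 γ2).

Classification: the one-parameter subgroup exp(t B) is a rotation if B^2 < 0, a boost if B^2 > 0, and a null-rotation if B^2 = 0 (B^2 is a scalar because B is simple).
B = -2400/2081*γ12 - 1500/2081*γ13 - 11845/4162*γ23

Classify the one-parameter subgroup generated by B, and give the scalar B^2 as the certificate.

B^2 term by term: the squares give (-2400/2081)^2*(γ12)^2 + (-1500/2081)^2*(γ13)^2 + (-11845/4162)^2*(γ23)^2 = 5760000/4330561*(+1) + 2250000/4330561*(+1) + 140304025/17322244*(-1) = -25/4 (each basis 2-blade squares to minus the product of its generators' squares); cross terms between blades sharing an index anticommute and cancel. So B^2 = -25/4.
Answer: rotation, certificate B^2 = -25/4. The class reads off the invariant scalar -25/4 directly.


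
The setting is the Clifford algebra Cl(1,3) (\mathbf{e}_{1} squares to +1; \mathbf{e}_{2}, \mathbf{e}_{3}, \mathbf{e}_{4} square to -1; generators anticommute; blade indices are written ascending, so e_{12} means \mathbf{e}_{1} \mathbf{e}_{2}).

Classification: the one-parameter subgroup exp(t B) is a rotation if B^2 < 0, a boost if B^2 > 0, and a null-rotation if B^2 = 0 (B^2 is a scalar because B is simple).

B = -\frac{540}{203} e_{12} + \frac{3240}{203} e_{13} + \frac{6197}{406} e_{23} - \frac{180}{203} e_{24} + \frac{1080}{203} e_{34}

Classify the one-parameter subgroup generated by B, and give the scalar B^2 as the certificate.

B^2 term by term: the squares give (-\frac{540}{203})^2*(e_{12})^2 + (\frac{3240}{203})^2*(e_{13})^2 + (\frac{6197}{406})^2*(e_{23})^2 + (-\frac{180}{203})^2*(e_{24})^2 + (\frac{1080}{203})^2*(e_{34})^2 = \frac{291600}{41209}*(+1) + \frac{10497600}{41209}*(+1) + \frac{38402809}{164836}*(-1) + \frac{32400}{41209}*(-1) + \frac{1166400}{41209}*(-1) = -\frac{1}{4} (each basis 2-blade squares to minus the product of its generators' squares); cross terms between blades sharing an index anticommute and cancel; the commuting (index-disjoint) pairs give grade-4 terms 2*c*c'*(blade product), which cancel blade by blade — e_{1234}: -\frac{1166400}{41209} + \frac{1166400}{41209} = 0 — confirming B is simple. So B^2 = -\frac{1}{4}.
Answer: rotation, certificate B^2 = -\frac{1}{4}. Certificate logic: -\frac{1}{4} is a conjugation-invariant scalar, so its sign fixes rotation versus boost versus null-rotation outright.


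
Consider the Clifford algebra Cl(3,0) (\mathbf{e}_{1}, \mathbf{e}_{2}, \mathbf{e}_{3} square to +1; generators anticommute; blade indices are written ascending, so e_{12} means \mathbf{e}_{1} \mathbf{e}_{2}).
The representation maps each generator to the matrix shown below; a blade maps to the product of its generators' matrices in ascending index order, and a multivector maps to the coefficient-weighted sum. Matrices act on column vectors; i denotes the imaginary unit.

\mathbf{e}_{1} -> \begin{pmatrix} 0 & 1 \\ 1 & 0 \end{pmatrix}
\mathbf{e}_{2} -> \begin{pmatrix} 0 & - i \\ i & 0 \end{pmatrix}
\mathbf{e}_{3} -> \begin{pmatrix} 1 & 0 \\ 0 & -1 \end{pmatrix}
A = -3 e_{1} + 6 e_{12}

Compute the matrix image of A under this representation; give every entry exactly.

Bivector images (products of the table entries): rho(e_{12}) = rho(\mathbf{e}_{1})rho(\mathbf{e}_{2}) = \begin{pmatrix} i & 0 \\ 0 & - i \end{pmatrix}.
M = (-3)*rho(e_{1}) + (6)*rho(e_{12}), summed entrywise:
Answer: \begin{pmatrix} 6 i & -3 \\ -3 & - 6 i \end{pmatrix}


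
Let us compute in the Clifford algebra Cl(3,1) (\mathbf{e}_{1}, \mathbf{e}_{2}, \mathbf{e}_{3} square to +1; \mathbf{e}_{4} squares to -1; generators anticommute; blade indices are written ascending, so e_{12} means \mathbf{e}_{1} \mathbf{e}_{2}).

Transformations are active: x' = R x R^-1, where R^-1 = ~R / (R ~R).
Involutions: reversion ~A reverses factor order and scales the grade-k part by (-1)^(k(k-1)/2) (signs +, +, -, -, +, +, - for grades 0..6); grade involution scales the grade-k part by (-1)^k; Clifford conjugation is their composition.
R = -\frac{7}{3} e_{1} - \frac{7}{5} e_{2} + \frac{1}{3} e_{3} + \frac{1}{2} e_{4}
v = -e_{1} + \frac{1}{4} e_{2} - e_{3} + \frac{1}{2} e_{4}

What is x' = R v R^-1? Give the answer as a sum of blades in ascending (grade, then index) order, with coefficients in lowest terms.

~R = -\frac{7}{3} e_{1} - \frac{7}{5} e_{2} + \frac{1}{3} e_{3} + \frac{1}{2} e_{4}, and R ~R = \frac{6539}{900}, so R^-1 = ~R / (\frac{6539}{900}).
R v = \frac{7}{5} - \frac{119}{60} e_{12} + \frac{8}{3} e_{13} - \frac{2}{3} e_{14} + \frac{79}{60} e_{23} - \frac{33}{40} e_{24} + \frac{2}{3} e_{34}
Answer: \frac{659}{6539} e_{1} - \frac{20651}{26156} e_{2} + \frac{7379}{6539} e_{3} - \frac{4019}{13078} e_{4}


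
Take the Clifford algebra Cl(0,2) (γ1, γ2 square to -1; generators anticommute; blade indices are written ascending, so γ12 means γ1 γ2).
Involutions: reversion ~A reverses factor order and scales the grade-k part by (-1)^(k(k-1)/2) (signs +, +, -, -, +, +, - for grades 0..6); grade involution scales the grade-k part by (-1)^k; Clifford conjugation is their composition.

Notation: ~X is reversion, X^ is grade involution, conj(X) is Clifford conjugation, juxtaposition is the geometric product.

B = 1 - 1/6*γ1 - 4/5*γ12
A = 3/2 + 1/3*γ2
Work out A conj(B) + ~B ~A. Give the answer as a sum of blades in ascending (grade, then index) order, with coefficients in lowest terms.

first term: 3/2 + 31/60*γ1 + 1/3*γ2 + 103/90*γ12
second term: 3/2 - 31/60*γ1 + 1/3*γ2 + 103/90*γ12
Answer: 3 + 2/3*γ2 + 103/45*γ12


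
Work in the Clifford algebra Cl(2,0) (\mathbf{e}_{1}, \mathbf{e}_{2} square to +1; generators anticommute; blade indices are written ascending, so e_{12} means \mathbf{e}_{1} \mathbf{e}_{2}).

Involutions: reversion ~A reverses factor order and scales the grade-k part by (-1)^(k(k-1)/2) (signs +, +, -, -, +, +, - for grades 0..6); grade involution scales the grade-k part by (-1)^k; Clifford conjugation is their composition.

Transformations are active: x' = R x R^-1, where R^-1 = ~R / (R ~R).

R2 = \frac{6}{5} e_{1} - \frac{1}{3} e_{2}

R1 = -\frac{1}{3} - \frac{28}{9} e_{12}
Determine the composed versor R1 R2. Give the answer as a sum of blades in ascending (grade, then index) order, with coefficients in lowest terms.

Distribute over the terms of R1 (each basis-blade product reordered to ascending indices, repeated generators contracted through their squares):
(-\frac{1}{3}) R2 = -\frac{2}{5} e_{1} + \frac{1}{9} e_{2}
(-\frac{28}{9} e_{12}) R2 = \frac{28}{27} e_{1} + \frac{56}{15} e_{2}
Summing the partial products and collecting blades:
Answer: \frac{86}{135} e_{1} + \frac{173}{45} e_{2}


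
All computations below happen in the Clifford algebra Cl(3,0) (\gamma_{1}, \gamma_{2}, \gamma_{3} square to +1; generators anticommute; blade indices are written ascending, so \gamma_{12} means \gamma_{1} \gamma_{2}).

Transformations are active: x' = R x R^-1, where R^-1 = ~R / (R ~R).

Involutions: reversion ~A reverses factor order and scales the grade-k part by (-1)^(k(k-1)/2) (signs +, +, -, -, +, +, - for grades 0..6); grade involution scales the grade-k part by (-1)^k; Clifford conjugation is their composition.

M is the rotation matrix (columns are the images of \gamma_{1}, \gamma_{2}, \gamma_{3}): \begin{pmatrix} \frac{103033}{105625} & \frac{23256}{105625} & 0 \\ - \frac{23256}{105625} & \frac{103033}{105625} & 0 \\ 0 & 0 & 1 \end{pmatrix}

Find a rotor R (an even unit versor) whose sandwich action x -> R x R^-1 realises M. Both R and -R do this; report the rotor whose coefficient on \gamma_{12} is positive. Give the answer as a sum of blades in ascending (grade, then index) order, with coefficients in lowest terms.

Method: write R = a + b12*\gamma_{12} + b13*\gamma_{13} + b23*\gamma_{23} with a^2 + b12^2 + b13^2 + b23^2 = 1 (so R^-1 = ~R). Expanding the columns R e_j ~R gives tr M = 4a^2 - 1 and, from the antisymmetric part, M21 - M12 = -4a*b12, M13 - M31 = 4a*b13, M32 - M23 = -4a*b23.
Here tr M = \frac{311691}{105625}, so a^2 = (1 + tr M)/4 = \frac{104329}{105625} and a = ±\frac{323}{325}. Taking a = \frac{323}{325}: M21 - M12 = -\frac{46512}{105625}, M13 - M31 = 0, M32 - M23 = 0, giving b12 = \frac{36}{325}, b13 = 0, b23 = 0, i.e. R = \frac{323}{325} + \frac{36}{325} \gamma_{12}.
Its \gamma_{12} coefficient is already positive.
Answer: \frac{323}{325} + \frac{36}{325} \gamma_{12}. Note: both R and -R realise this M (trace \frac{311691}{105625}); the covering map identifies them, and the \gamma_{12}-coefficient sign is the tie-breaker.


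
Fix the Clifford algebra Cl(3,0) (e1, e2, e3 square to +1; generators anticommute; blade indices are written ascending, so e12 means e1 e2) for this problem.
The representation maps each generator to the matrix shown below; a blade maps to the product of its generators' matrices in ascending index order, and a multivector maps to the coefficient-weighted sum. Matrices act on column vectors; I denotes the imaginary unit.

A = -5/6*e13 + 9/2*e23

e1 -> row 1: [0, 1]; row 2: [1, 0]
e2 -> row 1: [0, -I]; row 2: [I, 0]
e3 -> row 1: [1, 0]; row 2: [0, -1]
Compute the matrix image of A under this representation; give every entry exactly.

Bivector images (products of the table entries): rho(e13) = rho(e1)rho(e3) = row 1: [0, -1]; row 2: [1, 0]; rho(e23) = rho(e2)rho(e3) = row 1: [0, I]; row 2: [I, 0].
M = (-5/6)*rho(e13) + (9/2)*rho(e23), summed entrywise:
Answer: row 1: [0, 5/6 + 9*I/2]; row 2: [-5/6 + 9*I/2, 0]


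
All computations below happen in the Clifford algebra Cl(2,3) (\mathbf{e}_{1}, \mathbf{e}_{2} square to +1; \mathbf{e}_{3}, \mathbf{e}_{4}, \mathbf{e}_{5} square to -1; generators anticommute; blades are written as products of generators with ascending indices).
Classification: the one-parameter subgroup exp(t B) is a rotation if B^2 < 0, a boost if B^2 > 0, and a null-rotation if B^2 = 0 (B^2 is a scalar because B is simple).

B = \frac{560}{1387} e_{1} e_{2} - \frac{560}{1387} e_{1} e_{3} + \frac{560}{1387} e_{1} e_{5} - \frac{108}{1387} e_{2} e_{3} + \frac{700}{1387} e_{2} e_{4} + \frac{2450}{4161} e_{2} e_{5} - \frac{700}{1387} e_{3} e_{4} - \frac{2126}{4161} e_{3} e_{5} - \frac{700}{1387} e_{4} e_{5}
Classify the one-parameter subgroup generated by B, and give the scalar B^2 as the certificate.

B^2 term by term: the squares give (\frac{560}{1387})^2*(e_{1} e_{2})^2 + (-\frac{560}{1387})^2*(e_{1} e_{3})^2 + (\frac{560}{1387})^2*(e_{1} e_{5})^2 + (-\frac{108}{1387})^2*(e_{2} e_{3})^2 + (\frac{700}{1387})^2*(e_{2} e_{4})^2 + (\frac{2450}{4161})^2*(e_{2} e_{5})^2 + (-\frac{700}{1387})^2*(e_{3} e_{4})^2 + (-\frac{2126}{4161})^2*(e_{3} e_{5})^2 + (-\frac{700}{1387})^2*(e_{4} e_{5})^2 = \frac{313600}{1923769}*(-1) + \frac{313600}{1923769}*(+1) + \frac{313600}{1923769}*(+1) + \frac{11664}{1923769}*(+1) + \frac{490000}{1923769}*(+1) + \frac{6002500}{17313921}*(+1) + \frac{490000}{1923769}*(-1) + \frac{4519876}{17313921}*(-1) + \frac{490000}{1923769}*(-1) = 0 (each basis 2-blade squares to minus the product of its generators' squares); cross terms between blades sharing an index anticommute and cancel; the commuting (index-disjoint) pairs give grade-4 terms 2*c*c'*(blade product), which cancel blade by blade — e_{1} e_{2} e_{3} e_{4}: -\frac{784000}{1923769} + \frac{784000}{1923769} = 0; e_{1} e_{2} e_{3} e_{5}: -\frac{2381120}{5771307} + \frac{2744000}{5771307} - \frac{120960}{1923769} = 0; e_{1} e_{2} e_{4} e_{5}: -\frac{784000}{1923769} + \frac{784000}{1923769} = 0; e_{1} e_{3} e_{4} e_{5}: \frac{784000}{1923769} - \frac{784000}{1923769} = 0; e_{2} e_{3} e_{4} e_{5}: \frac{151200}{1923769} + \frac{2976400}{5771307} - \frac{3430000}{5771307} = 0 — confirming B is simple. So B^2 = 0.
Answer: null-rotation, certificate B^2 = 0. The scalar 0 is the complete invariant here: its sign names the subgroup type.


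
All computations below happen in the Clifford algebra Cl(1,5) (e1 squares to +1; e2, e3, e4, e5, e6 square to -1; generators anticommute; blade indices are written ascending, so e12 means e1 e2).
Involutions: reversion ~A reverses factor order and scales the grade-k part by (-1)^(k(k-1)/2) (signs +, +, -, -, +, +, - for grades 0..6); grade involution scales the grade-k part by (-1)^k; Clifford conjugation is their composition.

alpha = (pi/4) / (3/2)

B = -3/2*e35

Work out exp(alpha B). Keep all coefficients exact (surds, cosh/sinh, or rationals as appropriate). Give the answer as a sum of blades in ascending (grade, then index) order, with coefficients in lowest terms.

B^2 = (-3/2)^2*(e35)^2 = 9/4*(-1) = -9/4 (a basis 2-blade squares to minus the product of its generators' squares).
B^2 = -9/4 — circular case — the even/odd split gives cos and sin: l = 3/2, alpha*l = pi/4, so exp(alpha B) = cos(pi/4) + (sin(pi/4)/(3/2))*B = sqrt(2)/2 + (sqrt(2)/3)*B.
Answer: sqrt(2)/2 - sqrt(2)/2*e35


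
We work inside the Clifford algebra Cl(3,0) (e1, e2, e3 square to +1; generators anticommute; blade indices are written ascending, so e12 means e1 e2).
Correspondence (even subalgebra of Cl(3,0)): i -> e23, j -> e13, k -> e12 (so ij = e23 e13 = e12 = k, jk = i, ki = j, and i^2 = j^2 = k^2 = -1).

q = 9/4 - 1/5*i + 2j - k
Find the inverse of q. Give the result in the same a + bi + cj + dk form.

In blades: q = 9/4 - e12 + 2*e13 - 1/5*e23.
With qbar = 9/4 + e12 - 2*e13 + 1/5*e23 (scalar fixed, mapped units negated), q qbar = 4041/400 (the sum of squared coefficients), so q^-1 = qbar / (4041/400) = 100/449 + 400/4041*e12 - 800/4041*e13 + 80/4041*e23; translating back:
Answer: 100/449 + 80/4041*i - 800/4041*j + 400/4041*k


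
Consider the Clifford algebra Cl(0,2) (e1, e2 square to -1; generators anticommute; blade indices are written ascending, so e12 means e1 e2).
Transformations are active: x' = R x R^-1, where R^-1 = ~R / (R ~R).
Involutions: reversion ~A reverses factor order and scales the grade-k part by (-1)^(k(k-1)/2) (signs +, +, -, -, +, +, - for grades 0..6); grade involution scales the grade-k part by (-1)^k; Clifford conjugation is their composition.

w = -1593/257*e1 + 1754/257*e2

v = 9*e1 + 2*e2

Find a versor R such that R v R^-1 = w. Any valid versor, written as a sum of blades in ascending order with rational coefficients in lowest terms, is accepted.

Here q(v) = q(w) = -85; the classical choice R = v + w = 720/257*e1 + 2268/257*e2 then realises v -> w under the sandwich.
Answer: 720/257*e1 + 2268/257*e2


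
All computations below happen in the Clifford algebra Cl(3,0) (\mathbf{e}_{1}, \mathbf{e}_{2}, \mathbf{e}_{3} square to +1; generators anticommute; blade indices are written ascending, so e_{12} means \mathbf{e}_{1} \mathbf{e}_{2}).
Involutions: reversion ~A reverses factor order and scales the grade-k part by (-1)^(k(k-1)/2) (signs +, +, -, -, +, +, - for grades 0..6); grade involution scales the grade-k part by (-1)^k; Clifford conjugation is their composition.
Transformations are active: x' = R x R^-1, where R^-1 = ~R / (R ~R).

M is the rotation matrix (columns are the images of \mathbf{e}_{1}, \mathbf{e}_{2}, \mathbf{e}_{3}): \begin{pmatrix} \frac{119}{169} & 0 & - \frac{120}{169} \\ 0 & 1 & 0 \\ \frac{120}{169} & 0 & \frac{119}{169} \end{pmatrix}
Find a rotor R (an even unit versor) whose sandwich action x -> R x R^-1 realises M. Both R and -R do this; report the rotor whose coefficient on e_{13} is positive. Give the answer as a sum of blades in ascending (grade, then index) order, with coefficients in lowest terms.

Method: write R = a + b12*e_{12} + b13*e_{13} + b23*e_{23} with a^2 + b12^2 + b13^2 + b23^2 = 1 (so R^-1 = ~R). Expanding the columns R e_j ~R gives tr M = 4a^2 - 1 and, from the antisymmetric part, M21 - M12 = -4a*b12, M13 - M31 = 4a*b13, M32 - M23 = -4a*b23.
Here tr M = \frac{407}{169}, so a^2 = (1 + tr M)/4 = \frac{144}{169} and a = ±\frac{12}{13}. Taking a = \frac{12}{13}: M21 - M12 = 0, M13 - M31 = -\frac{240}{169}, M32 - M23 = 0, giving b12 = 0, b13 = -\frac{5}{13}, b23 = 0, i.e. R = \frac{12}{13} - \frac{5}{13} e_{13}.
Its e_{13} coefficient is negative, so report the other preimage -R.
Answer: -\frac{12}{13} + \frac{5}{13} e_{13}. Uniqueness: Spin(3) -> SO(3) maps R and -R to the same rotation of trace \frac{407}{169}; fixing the sign of the e_{13} coefficient removes the ambiguity.


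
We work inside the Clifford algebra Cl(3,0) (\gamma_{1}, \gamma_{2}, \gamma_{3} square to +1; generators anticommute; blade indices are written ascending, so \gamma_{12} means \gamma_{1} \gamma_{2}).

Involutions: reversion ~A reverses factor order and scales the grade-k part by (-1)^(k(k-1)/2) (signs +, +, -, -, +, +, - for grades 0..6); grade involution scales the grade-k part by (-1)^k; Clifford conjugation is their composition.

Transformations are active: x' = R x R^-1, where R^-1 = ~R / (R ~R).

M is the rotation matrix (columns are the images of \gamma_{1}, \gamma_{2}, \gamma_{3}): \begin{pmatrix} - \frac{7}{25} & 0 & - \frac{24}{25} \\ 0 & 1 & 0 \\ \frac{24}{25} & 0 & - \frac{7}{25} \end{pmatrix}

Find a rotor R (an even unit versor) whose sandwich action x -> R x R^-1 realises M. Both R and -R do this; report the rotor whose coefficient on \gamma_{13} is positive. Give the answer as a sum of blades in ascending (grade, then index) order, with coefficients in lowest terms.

Method: write R = a + b12*\gamma_{12} + b13*\gamma_{13} + b23*\gamma_{23} with a^2 + b12^2 + b13^2 + b23^2 = 1 (so R^-1 = ~R). Expanding the columns R e_j ~R gives tr M = 4a^2 - 1 and, from the antisymmetric part, M21 - M12 = -4a*b12, M13 - M31 = 4a*b13, M32 - M23 = -4a*b23.
Here tr M = \frac{11}{25}, so a^2 = (1 + tr M)/4 = \frac{9}{25} and a = ±\frac{3}{5}. Taking a = \frac{3}{5}: M21 - M12 = 0, M13 - M31 = -\frac{48}{25}, M32 - M23 = 0, giving b12 = 0, b13 = -\frac{4}{5}, b23 = 0, i.e. R = \frac{3}{5} - \frac{4}{5} \gamma_{13}.
Its \gamma_{13} coefficient is negative, so report the other preimage -R.
Answer: -\frac{3}{5} + \frac{4}{5} \gamma_{13}. Key observation: the double cover Spin(3) -> SO(3) sends R and -R to the same matrix (trace \frac{11}{25} here), so the stated sign of the \gamma_{13} coefficient is what selects one sheet.


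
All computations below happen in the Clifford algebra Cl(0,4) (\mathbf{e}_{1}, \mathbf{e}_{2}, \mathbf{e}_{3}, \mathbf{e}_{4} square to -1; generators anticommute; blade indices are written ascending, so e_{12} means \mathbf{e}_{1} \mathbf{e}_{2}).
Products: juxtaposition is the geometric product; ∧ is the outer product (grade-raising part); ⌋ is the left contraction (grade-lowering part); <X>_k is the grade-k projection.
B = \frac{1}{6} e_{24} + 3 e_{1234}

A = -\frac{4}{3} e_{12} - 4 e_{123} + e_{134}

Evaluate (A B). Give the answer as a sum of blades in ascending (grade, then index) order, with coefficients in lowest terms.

step 1: 3 e_{2} - 12 e_{4} + \frac{2}{9} e_{14} + 4 e_{34} - \frac{1}{6} e_{123} - \frac{2}{3} e_{134}
Answer: 3 e_{2} - 12 e_{4} + \frac{2}{9} e_{14} + 4 e_{34} - \frac{1}{6} e_{123} - \frac{2}{3} e_{134}


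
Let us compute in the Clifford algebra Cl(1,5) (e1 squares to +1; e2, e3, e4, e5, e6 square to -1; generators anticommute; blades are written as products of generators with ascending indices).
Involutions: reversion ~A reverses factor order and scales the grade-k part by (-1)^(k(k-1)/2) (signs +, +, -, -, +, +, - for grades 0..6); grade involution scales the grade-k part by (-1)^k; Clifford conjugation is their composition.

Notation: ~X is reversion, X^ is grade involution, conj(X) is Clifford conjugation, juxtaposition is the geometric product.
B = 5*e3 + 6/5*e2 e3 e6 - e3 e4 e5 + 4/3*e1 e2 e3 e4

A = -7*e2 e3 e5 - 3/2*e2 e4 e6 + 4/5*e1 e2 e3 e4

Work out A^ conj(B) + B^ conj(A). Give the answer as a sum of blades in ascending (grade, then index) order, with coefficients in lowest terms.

first term: -16/15 - 7*e2 e4 - 35*e2 e5 + 9/5*e3 e4 - 42/5*e5 e6 - 4*e1 e2 e4 + 4/5*e1 e2 e5 + 2*e1 e3 e6 - 28/3*e1 e4 e5 - 24/25*e1 e4 e6 - 15/2*e2 e3 e4 e6 + 3/2*e2 e3 e5 e6
second term: -16/15 + 7*e2 e4 + 35*e2 e5 - 9/5*e3 e4 + 42/5*e5 e6 + 4*e1 e2 e4 - 4/5*e1 e2 e5 - 2*e1 e3 e6 + 28/3*e1 e4 e5 + 24/25*e1 e4 e6 - 15/2*e2 e3 e4 e6 + 3/2*e2 e3 e5 e6
Answer: -32/15 - 15*e2 e3 e4 e6 + 3*e2 e3 e5 e6


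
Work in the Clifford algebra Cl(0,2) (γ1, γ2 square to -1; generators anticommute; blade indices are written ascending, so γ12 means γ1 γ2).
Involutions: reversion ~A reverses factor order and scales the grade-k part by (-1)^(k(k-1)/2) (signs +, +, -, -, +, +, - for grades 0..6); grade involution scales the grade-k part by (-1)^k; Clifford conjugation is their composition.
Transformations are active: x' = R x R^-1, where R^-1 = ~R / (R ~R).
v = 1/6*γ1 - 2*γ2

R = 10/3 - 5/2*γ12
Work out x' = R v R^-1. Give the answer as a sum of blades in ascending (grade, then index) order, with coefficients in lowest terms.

~R = 10/3 + 5/2*γ12, and R ~R = 625/36, so R^-1 = ~R / (625/36).
R v = -40/9*γ1 - 85/12*γ2
Answer: -281/150*γ1 - 18/25*γ2


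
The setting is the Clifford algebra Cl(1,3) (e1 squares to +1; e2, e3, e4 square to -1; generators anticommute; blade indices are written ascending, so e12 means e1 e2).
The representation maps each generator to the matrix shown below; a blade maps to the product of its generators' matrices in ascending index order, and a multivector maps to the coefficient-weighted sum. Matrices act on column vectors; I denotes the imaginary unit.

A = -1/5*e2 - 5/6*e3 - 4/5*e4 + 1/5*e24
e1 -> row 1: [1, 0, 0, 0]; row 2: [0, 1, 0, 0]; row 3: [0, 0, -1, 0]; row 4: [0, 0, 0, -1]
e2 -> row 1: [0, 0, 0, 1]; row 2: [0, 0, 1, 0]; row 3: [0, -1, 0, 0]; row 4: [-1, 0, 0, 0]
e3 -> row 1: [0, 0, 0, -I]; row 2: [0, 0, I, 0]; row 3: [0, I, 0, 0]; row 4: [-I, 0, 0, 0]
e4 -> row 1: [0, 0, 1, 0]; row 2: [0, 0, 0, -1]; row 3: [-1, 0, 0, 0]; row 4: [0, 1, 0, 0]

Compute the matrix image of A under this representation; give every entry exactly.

Bivector images (products of the table entries): rho(e24) = rho(e2)rho(e4) = row 1: [0, 1, 0, 0]; row 2: [-1, 0, 0, 0]; row 3: [0, 0, 0, 1]; row 4: [0, 0, -1, 0].
M = (-1/5)*rho(e2) + (-5/6)*rho(e3) + (-4/5)*rho(e4) + (1/5)*rho(e24), summed entrywise:
Answer: row 1: [0, 1/5, -4/5, -1/5 + 5*I/6]; row 2: [-1/5, 0, -1/5 - 5*I/6, 4/5]; row 3: [4/5, 1/5 - 5*I/6, 0, 1/5]; row 4: [1/5 + 5*I/6, -4/5, -1/5, 0]


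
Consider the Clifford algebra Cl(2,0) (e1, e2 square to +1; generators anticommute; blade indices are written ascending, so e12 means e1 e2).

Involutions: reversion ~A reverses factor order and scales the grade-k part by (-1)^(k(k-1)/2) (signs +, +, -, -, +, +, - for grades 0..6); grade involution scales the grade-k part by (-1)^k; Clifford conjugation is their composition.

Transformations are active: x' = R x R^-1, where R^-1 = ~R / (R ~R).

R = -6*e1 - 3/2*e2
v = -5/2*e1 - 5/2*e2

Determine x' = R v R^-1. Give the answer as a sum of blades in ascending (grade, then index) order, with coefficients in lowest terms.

~R = -6*e1 - 3/2*e2, and R ~R = 153/4, so R^-1 = ~R / (153/4).
R v = 75/4 + 45/4*e12
Answer: -115/34*e1 + 35/34*e2


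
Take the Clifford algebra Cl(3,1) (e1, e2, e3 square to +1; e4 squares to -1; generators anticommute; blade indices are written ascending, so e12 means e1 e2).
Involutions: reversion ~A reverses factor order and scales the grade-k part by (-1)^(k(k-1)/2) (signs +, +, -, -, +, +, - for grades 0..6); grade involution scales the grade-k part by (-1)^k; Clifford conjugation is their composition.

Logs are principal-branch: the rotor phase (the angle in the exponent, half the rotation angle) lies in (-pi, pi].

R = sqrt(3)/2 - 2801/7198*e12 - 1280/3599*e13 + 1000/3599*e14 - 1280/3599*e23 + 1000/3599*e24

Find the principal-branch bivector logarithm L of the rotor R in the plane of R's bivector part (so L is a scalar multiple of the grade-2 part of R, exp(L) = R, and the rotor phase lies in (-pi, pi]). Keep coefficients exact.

The scalar part of R is sqrt(3)/2, so the principal-branch rotor phase is pinned; divide the bivector part by its sine to get the unit plane — L is the phase times that plane.
Concretely: cos(phase) = sqrt(3)/2 gives phase = ±pi/6, and since phase/sin(phase) is even the sign is immaterial: L = (phase/sin(phase)) * <R>_2 = (pi/3) * <R>_2.
Answer: -2801*pi/21594*e12 - 1280*pi/10797*e13 + 1000*pi/10797*e14 - 1280*pi/10797*e23 + 1000*pi/10797*e24


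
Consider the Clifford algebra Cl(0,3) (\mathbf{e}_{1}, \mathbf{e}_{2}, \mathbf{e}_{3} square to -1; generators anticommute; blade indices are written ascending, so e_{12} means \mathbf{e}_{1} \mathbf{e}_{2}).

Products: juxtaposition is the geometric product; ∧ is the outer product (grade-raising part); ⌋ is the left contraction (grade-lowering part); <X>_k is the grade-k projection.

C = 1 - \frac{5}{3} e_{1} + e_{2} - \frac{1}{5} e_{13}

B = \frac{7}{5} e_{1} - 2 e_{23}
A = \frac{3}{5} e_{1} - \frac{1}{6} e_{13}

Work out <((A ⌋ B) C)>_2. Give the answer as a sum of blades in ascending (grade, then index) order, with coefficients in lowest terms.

step 1: -\frac{21}{25}
step 2: -\frac{21}{25} + \frac{7}{5} e_{1} - \frac{21}{25} e_{2} + \frac{21}{125} e_{13}
step 3: \frac{21}{125} e_{13}
Answer: \frac{21}{125} e_{13}


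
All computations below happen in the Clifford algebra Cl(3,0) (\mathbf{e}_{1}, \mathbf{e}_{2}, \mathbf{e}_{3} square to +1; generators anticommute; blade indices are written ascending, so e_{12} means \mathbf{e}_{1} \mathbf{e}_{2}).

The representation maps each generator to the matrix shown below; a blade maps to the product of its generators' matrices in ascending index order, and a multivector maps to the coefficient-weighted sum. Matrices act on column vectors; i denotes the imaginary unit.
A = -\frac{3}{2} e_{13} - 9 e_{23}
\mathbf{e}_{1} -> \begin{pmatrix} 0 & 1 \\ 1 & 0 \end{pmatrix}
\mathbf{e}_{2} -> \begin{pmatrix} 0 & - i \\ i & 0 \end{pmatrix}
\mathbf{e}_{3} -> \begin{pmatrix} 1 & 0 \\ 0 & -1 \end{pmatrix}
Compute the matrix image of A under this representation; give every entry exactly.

Bivector images (products of the table entries): rho(e_{13}) = rho(\mathbf{e}_{1})rho(\mathbf{e}_{3}) = \begin{pmatrix} 0 & -1 \\ 1 & 0 \end{pmatrix}; rho(e_{23}) = rho(\mathbf{e}_{2})rho(\mathbf{e}_{3}) = \begin{pmatrix} 0 & i \\ i & 0 \end{pmatrix}.
M = (-\frac{3}{2})*rho(e_{13}) + (-9)*rho(e_{23}), summed entrywise:
Answer: \begin{pmatrix} 0 & \frac{3}{2} - 9 i \\ - \frac{3}{2} - 9 i & 0 \end{pmatrix}


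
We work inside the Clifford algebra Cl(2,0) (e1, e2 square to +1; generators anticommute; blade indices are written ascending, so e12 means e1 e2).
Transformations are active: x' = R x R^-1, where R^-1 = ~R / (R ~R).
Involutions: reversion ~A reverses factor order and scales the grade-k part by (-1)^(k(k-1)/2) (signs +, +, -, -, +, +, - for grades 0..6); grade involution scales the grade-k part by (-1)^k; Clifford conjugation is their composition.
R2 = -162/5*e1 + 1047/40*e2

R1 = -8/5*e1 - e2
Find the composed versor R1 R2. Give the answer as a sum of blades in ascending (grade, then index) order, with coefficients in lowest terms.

Distribute over the terms of R1 (each basis-blade product reordered to ascending indices, repeated generators contracted through their squares):
(-8/5*e1) R2 = 1296/25 - 1047/25*e12
(-e2) R2 = -1047/40 - 162/5*e12
Summing the partial products and collecting blades:
Answer: 5133/200 - 1857/25*e12


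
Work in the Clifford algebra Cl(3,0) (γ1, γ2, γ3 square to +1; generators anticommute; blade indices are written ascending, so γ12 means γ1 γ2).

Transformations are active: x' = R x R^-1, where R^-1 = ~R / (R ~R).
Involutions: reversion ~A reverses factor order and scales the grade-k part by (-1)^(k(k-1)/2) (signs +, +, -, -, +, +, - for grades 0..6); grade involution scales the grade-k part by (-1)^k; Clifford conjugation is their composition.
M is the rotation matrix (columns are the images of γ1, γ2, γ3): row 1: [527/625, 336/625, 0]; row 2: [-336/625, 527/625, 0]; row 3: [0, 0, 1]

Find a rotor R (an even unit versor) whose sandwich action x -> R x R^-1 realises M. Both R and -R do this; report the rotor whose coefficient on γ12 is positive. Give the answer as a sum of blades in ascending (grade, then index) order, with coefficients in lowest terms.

Method: write R = a + b12*γ12 + b13*γ13 + b23*γ23 with a^2 + b12^2 + b13^2 + b23^2 = 1 (so R^-1 = ~R). Expanding the columns R e_j ~R gives tr M = 4a^2 - 1 and, from the antisymmetric part, M21 - M12 = -4a*b12, M13 - M31 = 4a*b13, M32 - M23 = -4a*b23.
Here tr M = 1679/625, so a^2 = (1 + tr M)/4 = 576/625 and a = ±24/25. Taking a = 24/25: M21 - M12 = -672/625, M13 - M31 = 0, M32 - M23 = 0, giving b12 = 7/25, b13 = 0, b23 = 0, i.e. R = 24/25 + 7/25*γ12.
Its γ12 coefficient is already positive.
Answer: 24/25 + 7/25*γ12. Note: both R and -R realise this M (trace 1679/625); the covering map identifies them, and the γ12-coefficient sign is the tie-breaker.


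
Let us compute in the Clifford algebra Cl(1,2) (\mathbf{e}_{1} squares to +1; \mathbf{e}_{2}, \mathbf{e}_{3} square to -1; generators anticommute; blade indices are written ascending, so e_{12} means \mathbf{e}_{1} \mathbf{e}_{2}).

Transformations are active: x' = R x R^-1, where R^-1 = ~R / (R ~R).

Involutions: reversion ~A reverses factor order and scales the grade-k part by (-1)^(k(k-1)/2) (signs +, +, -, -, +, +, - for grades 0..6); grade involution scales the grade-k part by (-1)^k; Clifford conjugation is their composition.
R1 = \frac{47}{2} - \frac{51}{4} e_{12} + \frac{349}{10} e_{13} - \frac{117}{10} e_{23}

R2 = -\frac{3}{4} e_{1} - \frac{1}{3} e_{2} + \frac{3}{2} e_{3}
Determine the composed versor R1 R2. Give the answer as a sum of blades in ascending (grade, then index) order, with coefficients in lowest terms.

Distribute over the terms of R2 (each basis-blade product reordered to ascending indices, repeated generators contracted through their squares):
R1 (-\frac{3}{4} e_{1}) = -\frac{141}{8} e_{1} - \frac{153}{16} e_{2} + \frac{1047}{40} e_{3} + \frac{351}{40} e_{123}
R1 (-\frac{1}{3} e_{2}) = -\frac{17}{4} e_{1} - \frac{47}{6} e_{2} + \frac{39}{10} e_{3} + \frac{349}{30} e_{123}
R1 (\frac{3}{2} e_{3}) = -\frac{1047}{20} e_{1} + \frac{351}{20} e_{2} + \frac{141}{4} e_{3} - \frac{153}{8} e_{123}
Summing the partial products and collecting blades:
Answer: -\frac{2969}{40} e_{1} + \frac{37}{240} e_{2} + \frac{2613}{40} e_{3} + \frac{77}{60} e_{123}


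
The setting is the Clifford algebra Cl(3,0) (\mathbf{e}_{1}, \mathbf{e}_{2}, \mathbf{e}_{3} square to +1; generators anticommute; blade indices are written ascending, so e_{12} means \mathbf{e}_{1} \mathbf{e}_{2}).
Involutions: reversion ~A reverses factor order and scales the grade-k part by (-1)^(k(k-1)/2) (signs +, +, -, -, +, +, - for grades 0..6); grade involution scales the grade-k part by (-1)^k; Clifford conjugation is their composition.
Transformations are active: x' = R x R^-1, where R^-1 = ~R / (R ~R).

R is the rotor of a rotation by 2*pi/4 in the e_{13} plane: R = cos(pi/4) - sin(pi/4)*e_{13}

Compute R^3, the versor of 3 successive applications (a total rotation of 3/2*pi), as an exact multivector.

Rotor phase runs at HALF the rotation angle; powers of one rotor simply add phase, so after 3 steps in e_{13} the phase is 3*pi/4 = \frac{3 \pi}{4} and R^3 = cos(\frac{3 \pi}{4}) - sin(\frac{3 \pi}{4})*e_{13}.
cos(\frac{3 \pi}{4}) = - \frac{\sqrt{2}}{2} and sin(\frac{3 \pi}{4}) = \frac{\sqrt{2}}{2}, so R^3 = - \frac{\sqrt{2}}{2} - \frac{\sqrt{2}}{2} e_{13}. The net rotation is 3/2*pi; the rotor keeps the half-angle phase exactly.
Answer: - \frac{\sqrt{2}}{2} - \frac{\sqrt{2}}{2} e_{13}


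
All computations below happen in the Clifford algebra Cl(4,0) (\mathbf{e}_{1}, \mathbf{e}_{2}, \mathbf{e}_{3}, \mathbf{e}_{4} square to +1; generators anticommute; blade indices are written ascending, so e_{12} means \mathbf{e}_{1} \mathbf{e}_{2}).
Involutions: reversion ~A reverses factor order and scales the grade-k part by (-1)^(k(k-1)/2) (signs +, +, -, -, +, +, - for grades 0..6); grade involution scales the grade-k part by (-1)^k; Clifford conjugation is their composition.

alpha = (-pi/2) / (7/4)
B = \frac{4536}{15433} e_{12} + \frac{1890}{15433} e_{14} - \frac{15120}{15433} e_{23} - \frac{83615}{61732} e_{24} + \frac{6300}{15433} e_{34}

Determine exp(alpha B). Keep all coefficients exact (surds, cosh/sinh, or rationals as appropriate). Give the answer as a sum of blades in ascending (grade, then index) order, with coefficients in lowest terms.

B^2 term by term: the squares give (\frac{4536}{15433})^2*(e_{12})^2 + (\frac{1890}{15433})^2*(e_{14})^2 + (-\frac{15120}{15433})^2*(e_{23})^2 + (-\frac{83615}{61732})^2*(e_{24})^2 + (\frac{6300}{15433})^2*(e_{34})^2 = \frac{20575296}{238177489}*(-1) + \frac{3572100}{238177489}*(-1) + \frac{228614400}{238177489}*(-1) + \frac{6991468225}{3810839824}*(-1) + \frac{39690000}{238177489}*(-1) = -\frac{49}{16} (each basis 2-blade squares to minus the product of its generators' squares); cross terms between blades sharing an index anticommute and cancel; the commuting (index-disjoint) pairs give grade-4 terms 2*c*c'*(blade product), which cancel blade by blade — e_{1234}: \frac{57153600}{238177489} - \frac{57153600}{238177489} = 0 — confirming B is simple. So B^2 = -\frac{49}{16}.
B^2 = -\frac{49}{16} — circular case — the even/odd split gives cos and sin: l = \frac{7}{4}, alpha*l = - \frac{\pi}{2}, so exp(alpha B) = cos(- \frac{\pi}{2}) + (sin(- \frac{\pi}{2})/(\frac{7}{4}))*B = 0 + (- \frac{4}{7})*B.
Answer: - \frac{2592}{15433} e_{12} - \frac{1080}{15433} e_{14} + \frac{8640}{15433} e_{23} + \frac{11945}{15433} e_{24} - \frac{3600}{15433} e_{34}
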